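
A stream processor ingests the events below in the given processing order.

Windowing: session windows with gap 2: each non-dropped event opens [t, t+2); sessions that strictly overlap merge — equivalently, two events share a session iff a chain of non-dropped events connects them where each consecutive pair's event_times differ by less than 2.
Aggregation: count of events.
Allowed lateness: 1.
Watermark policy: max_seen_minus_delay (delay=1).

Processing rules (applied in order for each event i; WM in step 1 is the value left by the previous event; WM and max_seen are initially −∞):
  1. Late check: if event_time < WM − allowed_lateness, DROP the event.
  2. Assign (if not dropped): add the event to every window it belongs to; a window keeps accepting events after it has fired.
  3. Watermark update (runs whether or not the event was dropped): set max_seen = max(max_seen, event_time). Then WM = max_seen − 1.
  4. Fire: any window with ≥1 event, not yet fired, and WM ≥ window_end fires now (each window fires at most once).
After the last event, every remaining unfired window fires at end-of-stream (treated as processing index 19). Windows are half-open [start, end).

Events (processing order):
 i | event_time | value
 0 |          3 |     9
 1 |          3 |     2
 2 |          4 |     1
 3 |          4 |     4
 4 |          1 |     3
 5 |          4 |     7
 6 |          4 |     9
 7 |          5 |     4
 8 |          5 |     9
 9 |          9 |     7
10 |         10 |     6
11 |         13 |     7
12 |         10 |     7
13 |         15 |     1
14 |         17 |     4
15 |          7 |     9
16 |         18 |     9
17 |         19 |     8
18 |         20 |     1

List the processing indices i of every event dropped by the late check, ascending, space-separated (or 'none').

i=0 t=3 v=9: → [3,5); WM=2
i=1 t=3 v=2: → [3,5); WM=2
i=2 t=4 v=1: → [3,6); WM=3
i=3 t=4 v=4: → [3,6); WM=3
i=4 t=1 v=3: DROP (t<3-1); WM=3
i=5 t=4 v=7: → [3,6); WM=3
i=6 t=4 v=9: → [3,6); WM=3
i=7 t=5 v=4: → [3,7); WM=4
i=8 t=5 v=9: → [3,7); WM=4
i=9 t=9 v=7: → [9,11); WM=8
i=10 t=10 v=6: → [9,12); WM=9
i=11 t=13 v=7: → [13,15); WM=12
i=12 t=10 v=7: DROP (t<12-1); WM=12
i=13 t=15 v=1: → [15,17); WM=14
i=14 t=17 v=4: → [17,19); WM=16
i=15 t=7 v=9: DROP (t<16-1); WM=16
i=16 t=18 v=9: → [17,20); WM=17
i=17 t=19 v=8: → [17,21); WM=18
i=18 t=20 v=1: → [17,22); WM=19

4 12 15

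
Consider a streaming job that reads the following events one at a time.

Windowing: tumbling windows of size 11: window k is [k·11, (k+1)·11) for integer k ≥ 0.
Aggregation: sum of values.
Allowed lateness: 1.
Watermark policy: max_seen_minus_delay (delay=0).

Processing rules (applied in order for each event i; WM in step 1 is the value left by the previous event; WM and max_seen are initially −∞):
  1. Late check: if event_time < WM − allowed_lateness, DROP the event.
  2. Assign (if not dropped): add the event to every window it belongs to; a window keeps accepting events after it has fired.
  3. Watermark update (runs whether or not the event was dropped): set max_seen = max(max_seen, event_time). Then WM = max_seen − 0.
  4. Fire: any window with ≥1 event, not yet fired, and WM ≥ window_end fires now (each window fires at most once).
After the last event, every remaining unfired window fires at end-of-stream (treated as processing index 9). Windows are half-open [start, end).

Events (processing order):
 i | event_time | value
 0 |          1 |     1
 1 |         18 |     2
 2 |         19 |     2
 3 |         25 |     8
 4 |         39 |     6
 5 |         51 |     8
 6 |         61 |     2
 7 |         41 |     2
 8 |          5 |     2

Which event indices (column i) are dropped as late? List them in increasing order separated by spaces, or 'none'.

7 8

i=0 t=1 v=1: → [0,11); WM=1
i=1 t=18 v=2: → [11,22); WM=18; [0,11) fires=1
i=2 t=19 v=2: → [11,22); WM=19
i=3 t=25 v=8: → [22,33); WM=25; [11,22) fires=4
i=4 t=39 v=6: → [33,44); WM=39; [22,33) fires=8
i=5 t=51 v=8: → [44,55); WM=51; [33,44) fires=6
i=6 t=61 v=2: → [55,66); WM=61; [44,55) fires=8
i=7 t=41 v=2: DROP (t<61-1); WM=61
i=8 t=5 v=2: DROP (t<61-1); WM=61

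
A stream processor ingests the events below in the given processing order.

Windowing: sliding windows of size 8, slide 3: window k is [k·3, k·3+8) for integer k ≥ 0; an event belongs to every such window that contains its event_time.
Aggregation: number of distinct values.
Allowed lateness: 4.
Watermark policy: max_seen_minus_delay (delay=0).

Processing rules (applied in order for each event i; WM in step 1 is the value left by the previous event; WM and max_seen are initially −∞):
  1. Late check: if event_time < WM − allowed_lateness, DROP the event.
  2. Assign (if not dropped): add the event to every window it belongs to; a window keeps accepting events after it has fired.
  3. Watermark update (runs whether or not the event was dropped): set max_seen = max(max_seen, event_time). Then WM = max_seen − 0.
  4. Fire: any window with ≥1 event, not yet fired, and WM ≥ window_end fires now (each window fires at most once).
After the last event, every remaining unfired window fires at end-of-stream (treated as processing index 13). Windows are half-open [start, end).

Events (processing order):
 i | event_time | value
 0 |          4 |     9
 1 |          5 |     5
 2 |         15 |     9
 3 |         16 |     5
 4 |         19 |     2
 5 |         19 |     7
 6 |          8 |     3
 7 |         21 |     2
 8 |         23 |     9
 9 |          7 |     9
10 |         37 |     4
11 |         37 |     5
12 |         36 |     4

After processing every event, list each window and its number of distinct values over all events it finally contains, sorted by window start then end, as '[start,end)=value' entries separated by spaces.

[0,8)=2 [3,11)=2 [9,17)=2 [12,20)=4 [15,23)=4 [18,26)=3 [21,29)=2 [30,38)=2 [33,41)=2 [36,44)=2

i=0 t=4 v=9: → [3,11),[0,8); WM=4
i=1 t=5 v=5: → [3,11),[0,8); WM=5
i=2 t=15 v=9: → [15,23),[12,20),[9,17); WM=15; [0,8) fires=2 [3,11) fires=2
i=3 t=16 v=5: → [15,23),[12,20),[9,17); WM=16
i=4 t=19 v=2: → [18,26),[15,23),[12,20); WM=19; [9,17) fires=2
i=5 t=19 v=7: → [18,26),[15,23),[12,20); WM=19
i=6 t=8 v=3: DROP (t<19-4); WM=19
i=7 t=21 v=2: → [21,29),[18,26),[15,23); WM=21; [12,20) fires=4
i=8 t=23 v=9: → [21,29),[18,26); WM=23; [15,23) fires=4
i=9 t=7 v=9: DROP (t<23-4); WM=23
i=10 t=37 v=4: → [36,44),[33,41),[30,38); WM=37; [18,26) fires=3 [21,29) fires=2
i=11 t=37 v=5: → [36,44),[33,41),[30,38); WM=37
i=12 t=36 v=4: → [36,44),[33,41),[30,38); WM=37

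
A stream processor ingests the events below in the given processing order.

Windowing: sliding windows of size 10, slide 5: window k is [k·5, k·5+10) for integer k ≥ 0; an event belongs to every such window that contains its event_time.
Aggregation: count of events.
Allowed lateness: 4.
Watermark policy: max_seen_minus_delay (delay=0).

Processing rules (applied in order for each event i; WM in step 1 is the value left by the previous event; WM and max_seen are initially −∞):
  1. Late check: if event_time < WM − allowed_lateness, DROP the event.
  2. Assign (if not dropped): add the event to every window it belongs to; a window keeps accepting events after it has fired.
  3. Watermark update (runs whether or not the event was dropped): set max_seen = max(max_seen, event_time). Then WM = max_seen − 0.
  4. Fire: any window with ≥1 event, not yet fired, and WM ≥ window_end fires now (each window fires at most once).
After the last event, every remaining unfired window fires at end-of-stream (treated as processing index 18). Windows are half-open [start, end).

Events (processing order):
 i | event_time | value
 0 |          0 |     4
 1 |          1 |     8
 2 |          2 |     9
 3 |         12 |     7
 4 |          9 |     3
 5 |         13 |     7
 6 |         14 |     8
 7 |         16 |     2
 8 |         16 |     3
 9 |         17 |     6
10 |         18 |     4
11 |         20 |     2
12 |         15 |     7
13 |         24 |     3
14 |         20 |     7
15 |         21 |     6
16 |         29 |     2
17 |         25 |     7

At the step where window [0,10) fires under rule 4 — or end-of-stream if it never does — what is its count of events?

i=0 t=0 v=4: → [0,10); WM=0
i=1 t=1 v=8: → [0,10); WM=1
i=2 t=2 v=9: → [0,10); WM=2
i=3 t=12 v=7: → [10,20),[5,15); WM=12; [0,10) fires=3
i=4 t=9 v=3: → [5,15),[0,10); WM=12
i=5 t=13 v=7: → [10,20),[5,15); WM=13
i=6 t=14 v=8: → [10,20),[5,15); WM=14
i=7 t=16 v=2: → [15,25),[10,20); WM=16; [5,15) fires=4
i=8 t=16 v=3: → [15,25),[10,20); WM=16
i=9 t=17 v=6: → [15,25),[10,20); WM=17
i=10 t=18 v=4: → [15,25),[10,20); WM=18
i=11 t=20 v=2: → [20,30),[15,25); WM=20; [10,20) fires=7
i=12 t=15 v=7: DROP (t<20-4); WM=20
i=13 t=24 v=3: → [20,30),[15,25); WM=24
i=14 t=20 v=7: → [20,30),[15,25); WM=24
i=15 t=21 v=6: → [20,30),[15,25); WM=24
i=16 t=29 v=2: → [25,35),[20,30); WM=29; [15,25) fires=8
i=17 t=25 v=7: → [25,35),[20,30); WM=29

3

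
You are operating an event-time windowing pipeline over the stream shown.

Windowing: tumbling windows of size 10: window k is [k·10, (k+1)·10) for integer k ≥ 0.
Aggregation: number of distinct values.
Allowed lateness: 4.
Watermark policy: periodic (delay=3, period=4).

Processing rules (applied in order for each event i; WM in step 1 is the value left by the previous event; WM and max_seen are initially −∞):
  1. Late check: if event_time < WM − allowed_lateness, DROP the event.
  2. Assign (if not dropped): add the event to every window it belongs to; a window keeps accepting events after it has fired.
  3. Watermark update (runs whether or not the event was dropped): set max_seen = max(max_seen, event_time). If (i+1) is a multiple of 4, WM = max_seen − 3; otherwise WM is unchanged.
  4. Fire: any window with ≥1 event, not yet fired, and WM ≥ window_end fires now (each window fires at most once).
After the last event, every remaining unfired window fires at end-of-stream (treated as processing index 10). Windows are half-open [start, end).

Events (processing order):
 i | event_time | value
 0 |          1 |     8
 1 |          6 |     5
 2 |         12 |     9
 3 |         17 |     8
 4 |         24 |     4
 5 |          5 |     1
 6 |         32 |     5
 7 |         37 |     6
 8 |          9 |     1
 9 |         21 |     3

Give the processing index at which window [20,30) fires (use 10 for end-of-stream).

7

i=0 t=1 v=8: → [0,10); WM=−∞
i=1 t=6 v=5: → [0,10); WM=−∞
i=2 t=12 v=9: → [10,20); WM=−∞
i=3 t=17 v=8: → [10,20); WM=14; [0,10) fires=2
i=4 t=24 v=4: → [20,30); WM=14
i=5 t=5 v=1: DROP (t<14-4); WM=14
i=6 t=32 v=5: → [30,40); WM=14
i=7 t=37 v=6: → [30,40); WM=34; [10,20) fires=2 [20,30) fires=1
i=8 t=9 v=1: DROP (t<34-4); WM=34
i=9 t=21 v=3: DROP (t<34-4); WM=34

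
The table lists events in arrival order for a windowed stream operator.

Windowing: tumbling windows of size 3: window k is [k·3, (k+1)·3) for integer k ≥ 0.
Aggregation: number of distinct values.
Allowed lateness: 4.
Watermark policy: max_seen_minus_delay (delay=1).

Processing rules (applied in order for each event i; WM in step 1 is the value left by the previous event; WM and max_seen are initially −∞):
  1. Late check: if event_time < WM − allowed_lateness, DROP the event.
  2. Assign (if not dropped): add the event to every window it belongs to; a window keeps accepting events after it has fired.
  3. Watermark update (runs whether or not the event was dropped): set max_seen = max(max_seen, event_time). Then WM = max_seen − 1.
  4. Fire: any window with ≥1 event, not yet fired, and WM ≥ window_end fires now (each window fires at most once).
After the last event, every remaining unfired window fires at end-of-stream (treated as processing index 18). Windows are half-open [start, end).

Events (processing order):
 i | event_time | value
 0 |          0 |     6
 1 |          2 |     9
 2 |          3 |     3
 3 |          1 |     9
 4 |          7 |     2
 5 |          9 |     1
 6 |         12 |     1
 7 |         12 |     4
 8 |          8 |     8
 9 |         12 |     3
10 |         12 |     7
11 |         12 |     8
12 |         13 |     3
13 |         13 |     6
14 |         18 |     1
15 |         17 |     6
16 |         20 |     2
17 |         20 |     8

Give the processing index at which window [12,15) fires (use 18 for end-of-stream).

14

i=0 t=0 v=6: → [0,3); WM=-1
i=1 t=2 v=9: → [0,3); WM=1
i=2 t=3 v=3: → [3,6); WM=2
i=3 t=1 v=9: → [0,3); WM=2
i=4 t=7 v=2: → [6,9); WM=6; [0,3) fires=2 [3,6) fires=1
i=5 t=9 v=1: → [9,12); WM=8
i=6 t=12 v=1: → [12,15); WM=11; [6,9) fires=1
i=7 t=12 v=4: → [12,15); WM=11
i=8 t=8 v=8: → [6,9); WM=11
i=9 t=12 v=3: → [12,15); WM=11
i=10 t=12 v=7: → [12,15); WM=11
i=11 t=12 v=8: → [12,15); WM=11
i=12 t=13 v=3: → [12,15); WM=12; [9,12) fires=1
i=13 t=13 v=6: → [12,15); WM=12
i=14 t=18 v=1: → [18,21); WM=17; [12,15) fires=6
i=15 t=17 v=6: → [15,18); WM=17
i=16 t=20 v=2: → [18,21); WM=19; [15,18) fires=1
i=17 t=20 v=8: → [18,21); WM=19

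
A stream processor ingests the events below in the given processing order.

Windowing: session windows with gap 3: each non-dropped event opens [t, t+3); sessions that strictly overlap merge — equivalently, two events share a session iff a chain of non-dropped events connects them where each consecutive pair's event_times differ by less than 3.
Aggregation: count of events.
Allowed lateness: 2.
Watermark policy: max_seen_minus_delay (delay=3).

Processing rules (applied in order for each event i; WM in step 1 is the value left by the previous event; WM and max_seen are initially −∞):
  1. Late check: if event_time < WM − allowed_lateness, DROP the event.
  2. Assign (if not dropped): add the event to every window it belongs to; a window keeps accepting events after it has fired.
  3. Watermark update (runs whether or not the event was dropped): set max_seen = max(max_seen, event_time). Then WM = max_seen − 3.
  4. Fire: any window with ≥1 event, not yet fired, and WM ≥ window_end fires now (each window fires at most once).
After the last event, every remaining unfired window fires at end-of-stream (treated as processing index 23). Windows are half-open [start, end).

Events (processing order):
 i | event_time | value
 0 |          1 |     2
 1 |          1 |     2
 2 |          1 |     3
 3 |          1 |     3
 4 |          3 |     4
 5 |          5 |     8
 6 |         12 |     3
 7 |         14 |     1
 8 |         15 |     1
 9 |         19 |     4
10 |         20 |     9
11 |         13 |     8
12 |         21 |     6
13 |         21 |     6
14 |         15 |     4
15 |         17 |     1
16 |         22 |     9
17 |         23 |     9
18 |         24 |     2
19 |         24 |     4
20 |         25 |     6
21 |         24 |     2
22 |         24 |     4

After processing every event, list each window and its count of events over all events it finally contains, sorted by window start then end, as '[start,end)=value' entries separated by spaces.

i=0 t=1 v=2: → [1,4); WM=-2
i=1 t=1 v=2: → [1,4); WM=-2
i=2 t=1 v=3: → [1,4); WM=-2
i=3 t=1 v=3: → [1,4); WM=-2
i=4 t=3 v=4: → [1,6); WM=0
i=5 t=5 v=8: → [1,8); WM=2
i=6 t=12 v=3: → [12,15); WM=9
i=7 t=14 v=1: → [12,17); WM=11
i=8 t=15 v=1: → [12,18); WM=12
i=9 t=19 v=4: → [19,22); WM=16
i=10 t=20 v=9: → [19,23); WM=17
i=11 t=13 v=8: DROP (t<17-2); WM=17
i=12 t=21 v=6: → [19,24); WM=18
i=13 t=21 v=6: → [19,24); WM=18
i=14 t=15 v=4: DROP (t<18-2); WM=18
i=15 t=17 v=1: → [12,24); WM=18
i=16 t=22 v=9: → [12,25); WM=19
i=17 t=23 v=9: → [12,26); WM=20
i=18 t=24 v=2: → [12,27); WM=21
i=19 t=24 v=4: → [12,27); WM=21
i=20 t=25 v=6: → [12,28); WM=22
i=21 t=24 v=2: → [12,28); WM=22
i=22 t=24 v=4: → [12,28); WM=22

[1,8)=6 [12,28)=15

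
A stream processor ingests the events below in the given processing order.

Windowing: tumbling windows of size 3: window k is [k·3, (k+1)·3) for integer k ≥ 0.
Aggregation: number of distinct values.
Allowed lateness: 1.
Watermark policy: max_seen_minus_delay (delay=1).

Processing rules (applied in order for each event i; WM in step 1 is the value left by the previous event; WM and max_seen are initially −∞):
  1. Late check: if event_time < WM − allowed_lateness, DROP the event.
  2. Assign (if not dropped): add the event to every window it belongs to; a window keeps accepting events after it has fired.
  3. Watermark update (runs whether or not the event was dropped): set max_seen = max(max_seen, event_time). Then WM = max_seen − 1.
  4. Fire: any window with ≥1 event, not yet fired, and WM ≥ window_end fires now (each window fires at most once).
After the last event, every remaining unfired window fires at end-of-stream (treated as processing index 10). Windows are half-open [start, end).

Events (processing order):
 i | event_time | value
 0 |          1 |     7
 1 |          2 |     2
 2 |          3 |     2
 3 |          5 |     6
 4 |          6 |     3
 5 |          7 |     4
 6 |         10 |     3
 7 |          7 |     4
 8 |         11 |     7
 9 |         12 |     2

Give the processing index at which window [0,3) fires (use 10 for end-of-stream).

3

i=0 t=1 v=7: → [0,3); WM=0
i=1 t=2 v=2: → [0,3); WM=1
i=2 t=3 v=2: → [3,6); WM=2
i=3 t=5 v=6: → [3,6); WM=4; [0,3) fires=2
i=4 t=6 v=3: → [6,9); WM=5
i=5 t=7 v=4: → [6,9); WM=6; [3,6) fires=2
i=6 t=10 v=3: → [9,12); WM=9; [6,9) fires=2
i=7 t=7 v=4: DROP (t<9-1); WM=9
i=8 t=11 v=7: → [9,12); WM=10
i=9 t=12 v=2: → [12,15); WM=11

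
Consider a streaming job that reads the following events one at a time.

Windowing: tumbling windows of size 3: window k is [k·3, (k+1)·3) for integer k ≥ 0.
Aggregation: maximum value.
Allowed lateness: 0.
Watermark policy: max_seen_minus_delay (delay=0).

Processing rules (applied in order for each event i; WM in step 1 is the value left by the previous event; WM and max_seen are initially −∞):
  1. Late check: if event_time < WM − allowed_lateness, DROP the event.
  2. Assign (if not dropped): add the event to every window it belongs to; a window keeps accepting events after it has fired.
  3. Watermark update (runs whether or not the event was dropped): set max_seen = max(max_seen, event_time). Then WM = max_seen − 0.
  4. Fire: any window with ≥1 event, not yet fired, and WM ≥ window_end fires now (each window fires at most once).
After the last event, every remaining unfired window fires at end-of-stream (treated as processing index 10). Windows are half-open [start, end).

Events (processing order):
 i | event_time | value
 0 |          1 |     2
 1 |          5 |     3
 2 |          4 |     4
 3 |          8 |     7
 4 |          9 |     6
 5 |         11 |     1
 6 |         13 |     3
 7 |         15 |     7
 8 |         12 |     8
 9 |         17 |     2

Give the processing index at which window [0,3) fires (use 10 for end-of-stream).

i=0 t=1 v=2: → [0,3); WM=1
i=1 t=5 v=3: → [3,6); WM=5; [0,3) fires=2
i=2 t=4 v=4: DROP (t<5-0); WM=5
i=3 t=8 v=7: → [6,9); WM=8; [3,6) fires=3
i=4 t=9 v=6: → [9,12); WM=9; [6,9) fires=7
i=5 t=11 v=1: → [9,12); WM=11
i=6 t=13 v=3: → [12,15); WM=13; [9,12) fires=6
i=7 t=15 v=7: → [15,18); WM=15; [12,15) fires=3
i=8 t=12 v=8: DROP (t<15-0); WM=15
i=9 t=17 v=2: → [15,18); WM=17

1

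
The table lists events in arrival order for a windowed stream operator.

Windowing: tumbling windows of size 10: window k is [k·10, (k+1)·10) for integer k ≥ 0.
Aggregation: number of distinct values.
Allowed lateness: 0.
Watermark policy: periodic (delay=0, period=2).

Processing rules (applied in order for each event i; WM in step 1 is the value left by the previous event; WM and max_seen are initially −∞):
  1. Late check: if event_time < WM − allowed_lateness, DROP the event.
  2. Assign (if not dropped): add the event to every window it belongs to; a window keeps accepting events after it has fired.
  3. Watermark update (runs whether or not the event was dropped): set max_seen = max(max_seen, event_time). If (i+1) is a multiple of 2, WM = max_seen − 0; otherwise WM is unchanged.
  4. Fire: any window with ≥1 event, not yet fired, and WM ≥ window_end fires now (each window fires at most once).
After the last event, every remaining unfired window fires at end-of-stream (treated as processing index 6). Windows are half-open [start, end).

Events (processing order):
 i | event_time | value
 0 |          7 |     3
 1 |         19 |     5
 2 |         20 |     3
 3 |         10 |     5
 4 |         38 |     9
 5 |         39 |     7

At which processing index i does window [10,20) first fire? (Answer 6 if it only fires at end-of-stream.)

i=0 t=7 v=3: → [0,10); WM=−∞
i=1 t=19 v=5: → [10,20); WM=19; [0,10) fires=1
i=2 t=20 v=3: → [20,30); WM=19
i=3 t=10 v=5: DROP (t<19-0); WM=20; [10,20) fires=1
i=4 t=38 v=9: → [30,40); WM=20
i=5 t=39 v=7: → [30,40); WM=39; [20,30) fires=1

3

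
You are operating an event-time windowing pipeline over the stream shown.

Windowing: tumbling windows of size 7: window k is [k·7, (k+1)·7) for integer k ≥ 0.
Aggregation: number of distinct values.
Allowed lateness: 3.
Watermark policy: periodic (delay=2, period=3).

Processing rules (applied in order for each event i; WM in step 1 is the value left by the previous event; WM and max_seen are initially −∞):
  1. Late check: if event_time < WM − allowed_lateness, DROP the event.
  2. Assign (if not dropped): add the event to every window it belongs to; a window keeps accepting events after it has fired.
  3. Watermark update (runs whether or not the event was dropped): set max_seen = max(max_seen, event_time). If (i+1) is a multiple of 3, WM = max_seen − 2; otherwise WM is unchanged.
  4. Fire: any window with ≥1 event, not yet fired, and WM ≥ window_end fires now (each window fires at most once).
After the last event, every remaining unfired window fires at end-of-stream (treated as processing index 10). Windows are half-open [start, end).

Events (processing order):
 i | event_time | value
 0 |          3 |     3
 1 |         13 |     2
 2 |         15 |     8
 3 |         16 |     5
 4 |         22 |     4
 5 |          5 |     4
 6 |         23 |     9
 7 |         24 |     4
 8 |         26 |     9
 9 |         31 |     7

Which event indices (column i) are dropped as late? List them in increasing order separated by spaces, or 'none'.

i=0 t=3 v=3: → [0,7); WM=−∞
i=1 t=13 v=2: → [7,14); WM=−∞
i=2 t=15 v=8: → [14,21); WM=13; [0,7) fires=1
i=3 t=16 v=5: → [14,21); WM=13
i=4 t=22 v=4: → [21,28); WM=13
i=5 t=5 v=4: DROP (t<13-3); WM=20; [7,14) fires=1
i=6 t=23 v=9: → [21,28); WM=20
i=7 t=24 v=4: → [21,28); WM=20
i=8 t=26 v=9: → [21,28); WM=24; [14,21) fires=2
i=9 t=31 v=7: → [28,35); WM=24

5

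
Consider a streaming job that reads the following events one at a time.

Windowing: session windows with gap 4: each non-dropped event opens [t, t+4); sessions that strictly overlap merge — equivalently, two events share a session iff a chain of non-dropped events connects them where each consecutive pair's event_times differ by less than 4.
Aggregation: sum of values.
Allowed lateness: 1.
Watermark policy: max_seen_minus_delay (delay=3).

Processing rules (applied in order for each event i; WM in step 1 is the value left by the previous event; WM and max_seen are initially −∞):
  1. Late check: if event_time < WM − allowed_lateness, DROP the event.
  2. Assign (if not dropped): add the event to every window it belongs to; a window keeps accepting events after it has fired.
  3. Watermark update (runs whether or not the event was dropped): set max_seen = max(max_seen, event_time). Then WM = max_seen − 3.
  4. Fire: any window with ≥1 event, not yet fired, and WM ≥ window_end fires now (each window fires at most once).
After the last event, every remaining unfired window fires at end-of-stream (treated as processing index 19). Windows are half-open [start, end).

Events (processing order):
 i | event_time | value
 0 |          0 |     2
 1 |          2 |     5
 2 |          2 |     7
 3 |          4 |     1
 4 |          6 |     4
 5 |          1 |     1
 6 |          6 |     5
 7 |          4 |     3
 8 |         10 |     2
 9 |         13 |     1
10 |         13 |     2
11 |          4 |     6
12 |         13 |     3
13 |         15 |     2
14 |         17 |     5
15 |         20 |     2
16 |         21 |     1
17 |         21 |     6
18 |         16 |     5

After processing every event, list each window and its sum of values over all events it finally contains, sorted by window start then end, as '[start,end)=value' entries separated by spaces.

[0,10)=27 [10,25)=24

i=0 t=0 v=2: → [0,4); WM=-3
i=1 t=2 v=5: → [0,6); WM=-1
i=2 t=2 v=7: → [0,6); WM=-1
i=3 t=4 v=1: → [0,8); WM=1
i=4 t=6 v=4: → [0,10); WM=3
i=5 t=1 v=1: DROP (t<3-1); WM=3
i=6 t=6 v=5: → [0,10); WM=3
i=7 t=4 v=3: → [0,10); WM=3
i=8 t=10 v=2: → [10,14); WM=7
i=9 t=13 v=1: → [10,17); WM=10
i=10 t=13 v=2: → [10,17); WM=10
i=11 t=4 v=6: DROP (t<10-1); WM=10
i=12 t=13 v=3: → [10,17); WM=10
i=13 t=15 v=2: → [10,19); WM=12
i=14 t=17 v=5: → [10,21); WM=14
i=15 t=20 v=2: → [10,24); WM=17
i=16 t=21 v=1: → [10,25); WM=18
i=17 t=21 v=6: → [10,25); WM=18
i=18 t=16 v=5: DROP (t<18-1); WM=18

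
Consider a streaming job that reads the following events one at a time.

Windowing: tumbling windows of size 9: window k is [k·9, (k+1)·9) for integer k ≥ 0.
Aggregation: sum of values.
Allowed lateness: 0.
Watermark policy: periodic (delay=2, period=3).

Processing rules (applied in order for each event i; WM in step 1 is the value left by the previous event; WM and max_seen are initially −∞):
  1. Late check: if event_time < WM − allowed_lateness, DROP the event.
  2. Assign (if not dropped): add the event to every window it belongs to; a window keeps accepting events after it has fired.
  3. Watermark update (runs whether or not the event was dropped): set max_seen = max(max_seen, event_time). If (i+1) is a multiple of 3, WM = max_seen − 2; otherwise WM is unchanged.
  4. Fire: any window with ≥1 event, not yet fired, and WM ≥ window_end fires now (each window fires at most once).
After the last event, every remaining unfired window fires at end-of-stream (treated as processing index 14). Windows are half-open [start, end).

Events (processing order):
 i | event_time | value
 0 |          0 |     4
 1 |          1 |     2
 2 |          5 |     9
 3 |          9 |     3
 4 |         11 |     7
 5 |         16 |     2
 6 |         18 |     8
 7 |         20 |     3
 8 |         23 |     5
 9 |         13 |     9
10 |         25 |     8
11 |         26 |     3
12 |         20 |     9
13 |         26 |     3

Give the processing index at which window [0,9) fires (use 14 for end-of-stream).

i=0 t=0 v=4: → [0,9); WM=−∞
i=1 t=1 v=2: → [0,9); WM=−∞
i=2 t=5 v=9: → [0,9); WM=3
i=3 t=9 v=3: → [9,18); WM=3
i=4 t=11 v=7: → [9,18); WM=3
i=5 t=16 v=2: → [9,18); WM=14; [0,9) fires=15
i=6 t=18 v=8: → [18,27); WM=14
i=7 t=20 v=3: → [18,27); WM=14
i=8 t=23 v=5: → [18,27); WM=21; [9,18) fires=12
i=9 t=13 v=9: DROP (t<21-0); WM=21
i=10 t=25 v=8: → [18,27); WM=21
i=11 t=26 v=3: → [18,27); WM=24
i=12 t=20 v=9: DROP (t<24-0); WM=24
i=13 t=26 v=3: → [18,27); WM=24

5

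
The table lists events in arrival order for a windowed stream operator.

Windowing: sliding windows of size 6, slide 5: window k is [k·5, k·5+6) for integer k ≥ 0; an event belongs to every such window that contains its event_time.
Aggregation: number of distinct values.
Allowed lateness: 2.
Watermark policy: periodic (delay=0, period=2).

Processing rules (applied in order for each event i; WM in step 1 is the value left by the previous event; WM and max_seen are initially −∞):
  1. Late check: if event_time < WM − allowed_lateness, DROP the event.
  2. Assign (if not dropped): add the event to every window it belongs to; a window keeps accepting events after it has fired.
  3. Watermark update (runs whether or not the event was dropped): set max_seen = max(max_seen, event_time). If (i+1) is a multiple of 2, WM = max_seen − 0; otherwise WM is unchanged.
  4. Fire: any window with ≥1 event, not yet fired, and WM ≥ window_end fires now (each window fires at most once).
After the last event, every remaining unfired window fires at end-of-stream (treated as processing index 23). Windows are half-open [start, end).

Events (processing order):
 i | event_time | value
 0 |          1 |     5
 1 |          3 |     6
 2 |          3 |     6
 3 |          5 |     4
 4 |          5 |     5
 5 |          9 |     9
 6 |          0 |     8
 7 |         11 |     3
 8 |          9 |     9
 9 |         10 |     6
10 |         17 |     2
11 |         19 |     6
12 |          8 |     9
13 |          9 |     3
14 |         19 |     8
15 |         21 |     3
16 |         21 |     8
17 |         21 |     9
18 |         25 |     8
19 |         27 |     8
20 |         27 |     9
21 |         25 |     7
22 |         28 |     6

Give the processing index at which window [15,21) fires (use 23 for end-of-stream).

15

i=0 t=1 v=5: → [0,6); WM=−∞
i=1 t=3 v=6: → [0,6); WM=3
i=2 t=3 v=6: → [0,6); WM=3
i=3 t=5 v=4: → [5,11),[0,6); WM=5
i=4 t=5 v=5: → [5,11),[0,6); WM=5
i=5 t=9 v=9: → [5,11); WM=9; [0,6) fires=3
i=6 t=0 v=8: DROP (t<9-2); WM=9
i=7 t=11 v=3: → [10,16); WM=11; [5,11) fires=3
i=8 t=9 v=9: → [5,11); WM=11
i=9 t=10 v=6: → [10,16),[5,11); WM=11
i=10 t=17 v=2: → [15,21); WM=11
i=11 t=19 v=6: → [15,21); WM=19; [10,16) fires=2
i=12 t=8 v=9: DROP (t<19-2); WM=19
i=13 t=9 v=3: DROP (t<19-2); WM=19
i=14 t=19 v=8: → [15,21); WM=19
i=15 t=21 v=3: → [20,26); WM=21; [15,21) fires=3
i=16 t=21 v=8: → [20,26); WM=21
i=17 t=21 v=9: → [20,26); WM=21
i=18 t=25 v=8: → [25,31),[20,26); WM=21
i=19 t=27 v=8: → [25,31); WM=27; [20,26) fires=3
i=20 t=27 v=9: → [25,31); WM=27
i=21 t=25 v=7: → [25,31),[20,26); WM=27
i=22 t=28 v=6: → [25,31); WM=27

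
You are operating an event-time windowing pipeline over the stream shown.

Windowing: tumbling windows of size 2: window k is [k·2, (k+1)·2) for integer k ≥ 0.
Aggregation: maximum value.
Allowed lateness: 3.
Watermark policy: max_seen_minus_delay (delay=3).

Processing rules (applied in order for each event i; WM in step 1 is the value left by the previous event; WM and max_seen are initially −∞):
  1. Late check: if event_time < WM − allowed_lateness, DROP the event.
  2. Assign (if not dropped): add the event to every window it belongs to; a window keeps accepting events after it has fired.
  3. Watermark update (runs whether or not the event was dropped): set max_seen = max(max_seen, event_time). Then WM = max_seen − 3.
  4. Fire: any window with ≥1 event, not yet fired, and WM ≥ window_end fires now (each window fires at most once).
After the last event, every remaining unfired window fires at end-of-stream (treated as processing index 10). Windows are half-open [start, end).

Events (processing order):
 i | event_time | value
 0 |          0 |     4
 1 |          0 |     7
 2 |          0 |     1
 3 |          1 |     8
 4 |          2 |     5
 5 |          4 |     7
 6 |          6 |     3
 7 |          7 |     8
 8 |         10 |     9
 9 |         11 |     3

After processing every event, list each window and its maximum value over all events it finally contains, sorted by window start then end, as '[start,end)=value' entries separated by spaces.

i=0 t=0 v=4: → [0,2); WM=-3
i=1 t=0 v=7: → [0,2); WM=-3
i=2 t=0 v=1: → [0,2); WM=-3
i=3 t=1 v=8: → [0,2); WM=-2
i=4 t=2 v=5: → [2,4); WM=-1
i=5 t=4 v=7: → [4,6); WM=1
i=6 t=6 v=3: → [6,8); WM=3; [0,2) fires=8
i=7 t=7 v=8: → [6,8); WM=4; [2,4) fires=5
i=8 t=10 v=9: → [10,12); WM=7; [4,6) fires=7
i=9 t=11 v=3: → [10,12); WM=8; [6,8) fires=8

[0,2)=8 [2,4)=5 [4,6)=7 [6,8)=8 [10,12)=9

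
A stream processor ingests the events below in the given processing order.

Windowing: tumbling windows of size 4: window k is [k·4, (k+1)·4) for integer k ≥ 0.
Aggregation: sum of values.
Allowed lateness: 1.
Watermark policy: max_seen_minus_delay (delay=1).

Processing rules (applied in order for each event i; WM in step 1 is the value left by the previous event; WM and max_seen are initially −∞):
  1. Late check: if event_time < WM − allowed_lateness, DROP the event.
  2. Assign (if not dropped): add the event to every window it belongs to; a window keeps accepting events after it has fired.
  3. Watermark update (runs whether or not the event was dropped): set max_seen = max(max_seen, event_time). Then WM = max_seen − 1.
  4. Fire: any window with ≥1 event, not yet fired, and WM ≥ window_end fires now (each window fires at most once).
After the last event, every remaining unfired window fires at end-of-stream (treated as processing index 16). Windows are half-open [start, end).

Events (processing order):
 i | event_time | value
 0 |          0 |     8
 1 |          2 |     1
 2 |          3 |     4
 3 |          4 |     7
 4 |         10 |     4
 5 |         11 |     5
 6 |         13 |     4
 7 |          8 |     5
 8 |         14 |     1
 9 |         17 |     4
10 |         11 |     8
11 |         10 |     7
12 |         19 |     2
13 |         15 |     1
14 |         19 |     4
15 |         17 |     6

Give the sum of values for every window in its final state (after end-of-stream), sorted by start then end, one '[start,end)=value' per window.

[0,4)=13 [4,8)=7 [8,12)=9 [12,16)=5 [16,20)=16

i=0 t=0 v=8: → [0,4); WM=-1
i=1 t=2 v=1: → [0,4); WM=1
i=2 t=3 v=4: → [0,4); WM=2
i=3 t=4 v=7: → [4,8); WM=3
i=4 t=10 v=4: → [8,12); WM=9; [0,4) fires=13 [4,8) fires=7
i=5 t=11 v=5: → [8,12); WM=10
i=6 t=13 v=4: → [12,16); WM=12; [8,12) fires=9
i=7 t=8 v=5: DROP (t<12-1); WM=12
i=8 t=14 v=1: → [12,16); WM=13
i=9 t=17 v=4: → [16,20); WM=16; [12,16) fires=5
i=10 t=11 v=8: DROP (t<16-1); WM=16
i=11 t=10 v=7: DROP (t<16-1); WM=16
i=12 t=19 v=2: → [16,20); WM=18
i=13 t=15 v=1: DROP (t<18-1); WM=18
i=14 t=19 v=4: → [16,20); WM=18
i=15 t=17 v=6: → [16,20); WM=18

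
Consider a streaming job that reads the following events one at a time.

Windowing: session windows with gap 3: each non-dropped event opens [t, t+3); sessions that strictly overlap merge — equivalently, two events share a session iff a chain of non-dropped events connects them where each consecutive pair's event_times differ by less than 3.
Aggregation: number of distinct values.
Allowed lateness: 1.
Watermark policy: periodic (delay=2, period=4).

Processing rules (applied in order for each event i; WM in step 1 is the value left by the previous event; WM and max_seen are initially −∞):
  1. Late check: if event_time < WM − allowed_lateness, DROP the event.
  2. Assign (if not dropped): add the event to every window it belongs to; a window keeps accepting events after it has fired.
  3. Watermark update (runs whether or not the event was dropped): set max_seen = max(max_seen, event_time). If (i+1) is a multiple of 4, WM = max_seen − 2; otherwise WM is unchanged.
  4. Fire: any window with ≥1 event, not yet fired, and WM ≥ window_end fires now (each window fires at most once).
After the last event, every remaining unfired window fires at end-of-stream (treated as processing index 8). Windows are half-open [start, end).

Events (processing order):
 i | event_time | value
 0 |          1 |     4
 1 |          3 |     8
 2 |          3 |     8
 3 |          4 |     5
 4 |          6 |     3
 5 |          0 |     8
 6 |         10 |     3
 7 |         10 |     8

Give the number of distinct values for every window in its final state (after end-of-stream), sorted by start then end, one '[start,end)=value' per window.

[1,9)=4 [10,13)=2

i=0 t=1 v=4: → [1,4); WM=−∞
i=1 t=3 v=8: → [1,6); WM=−∞
i=2 t=3 v=8: → [1,6); WM=−∞
i=3 t=4 v=5: → [1,7); WM=2
i=4 t=6 v=3: → [1,9); WM=2
i=5 t=0 v=8: DROP (t<2-1); WM=2
i=6 t=10 v=3: → [10,13); WM=2
i=7 t=10 v=8: → [10,13); WM=8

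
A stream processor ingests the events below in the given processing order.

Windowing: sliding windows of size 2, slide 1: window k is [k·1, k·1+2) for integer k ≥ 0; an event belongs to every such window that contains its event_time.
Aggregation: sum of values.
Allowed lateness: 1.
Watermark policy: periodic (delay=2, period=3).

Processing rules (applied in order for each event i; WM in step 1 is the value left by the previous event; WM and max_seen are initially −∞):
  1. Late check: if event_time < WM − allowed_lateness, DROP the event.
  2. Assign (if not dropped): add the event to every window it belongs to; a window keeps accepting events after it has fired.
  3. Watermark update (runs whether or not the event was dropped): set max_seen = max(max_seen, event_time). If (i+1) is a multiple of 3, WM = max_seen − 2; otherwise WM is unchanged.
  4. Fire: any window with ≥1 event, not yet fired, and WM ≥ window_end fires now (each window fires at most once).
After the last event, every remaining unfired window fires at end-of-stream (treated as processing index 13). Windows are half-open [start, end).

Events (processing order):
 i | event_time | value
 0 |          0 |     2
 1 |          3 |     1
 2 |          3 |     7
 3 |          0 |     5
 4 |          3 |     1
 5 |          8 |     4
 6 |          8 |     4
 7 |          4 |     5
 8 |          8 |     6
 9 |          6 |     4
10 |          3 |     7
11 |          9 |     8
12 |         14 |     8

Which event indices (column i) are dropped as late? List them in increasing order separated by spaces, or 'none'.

7 10

i=0 t=0 v=2: → [0,2); WM=−∞
i=1 t=3 v=1: → [3,5),[2,4); WM=−∞
i=2 t=3 v=7: → [3,5),[2,4); WM=1
i=3 t=0 v=5: → [0,2); WM=1
i=4 t=3 v=1: → [3,5),[2,4); WM=1
i=5 t=8 v=4: → [8,10),[7,9); WM=6; [0,2) fires=7 [2,4) fires=9 [3,5) fires=9
i=6 t=8 v=4: → [8,10),[7,9); WM=6
i=7 t=4 v=5: DROP (t<6-1); WM=6
i=8 t=8 v=6: → [8,10),[7,9); WM=6
i=9 t=6 v=4: → [6,8),[5,7); WM=6
i=10 t=3 v=7: DROP (t<6-1); WM=6
i=11 t=9 v=8: → [9,11),[8,10); WM=7; [5,7) fires=4
i=12 t=14 v=8: → [14,16),[13,15); WM=7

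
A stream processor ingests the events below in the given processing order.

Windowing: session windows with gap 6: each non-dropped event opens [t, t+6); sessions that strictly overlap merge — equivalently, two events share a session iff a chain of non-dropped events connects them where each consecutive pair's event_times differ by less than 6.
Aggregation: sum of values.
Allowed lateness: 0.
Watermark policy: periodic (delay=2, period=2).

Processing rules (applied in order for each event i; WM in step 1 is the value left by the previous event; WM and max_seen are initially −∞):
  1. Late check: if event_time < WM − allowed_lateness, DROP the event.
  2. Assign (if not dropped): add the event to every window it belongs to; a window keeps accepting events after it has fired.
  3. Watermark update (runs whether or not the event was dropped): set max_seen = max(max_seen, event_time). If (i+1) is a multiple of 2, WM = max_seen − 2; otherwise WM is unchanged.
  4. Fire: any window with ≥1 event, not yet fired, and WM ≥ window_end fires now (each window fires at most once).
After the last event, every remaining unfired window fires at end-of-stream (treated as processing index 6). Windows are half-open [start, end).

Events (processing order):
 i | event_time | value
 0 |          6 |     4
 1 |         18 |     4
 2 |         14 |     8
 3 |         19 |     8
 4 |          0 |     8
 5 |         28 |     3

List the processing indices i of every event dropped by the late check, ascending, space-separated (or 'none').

2 4

i=0 t=6 v=4: → [6,12); WM=−∞
i=1 t=18 v=4: → [18,24); WM=16
i=2 t=14 v=8: DROP (t<16-0); WM=16
i=3 t=19 v=8: → [18,25); WM=17
i=4 t=0 v=8: DROP (t<17-0); WM=17
i=5 t=28 v=3: → [28,34); WM=26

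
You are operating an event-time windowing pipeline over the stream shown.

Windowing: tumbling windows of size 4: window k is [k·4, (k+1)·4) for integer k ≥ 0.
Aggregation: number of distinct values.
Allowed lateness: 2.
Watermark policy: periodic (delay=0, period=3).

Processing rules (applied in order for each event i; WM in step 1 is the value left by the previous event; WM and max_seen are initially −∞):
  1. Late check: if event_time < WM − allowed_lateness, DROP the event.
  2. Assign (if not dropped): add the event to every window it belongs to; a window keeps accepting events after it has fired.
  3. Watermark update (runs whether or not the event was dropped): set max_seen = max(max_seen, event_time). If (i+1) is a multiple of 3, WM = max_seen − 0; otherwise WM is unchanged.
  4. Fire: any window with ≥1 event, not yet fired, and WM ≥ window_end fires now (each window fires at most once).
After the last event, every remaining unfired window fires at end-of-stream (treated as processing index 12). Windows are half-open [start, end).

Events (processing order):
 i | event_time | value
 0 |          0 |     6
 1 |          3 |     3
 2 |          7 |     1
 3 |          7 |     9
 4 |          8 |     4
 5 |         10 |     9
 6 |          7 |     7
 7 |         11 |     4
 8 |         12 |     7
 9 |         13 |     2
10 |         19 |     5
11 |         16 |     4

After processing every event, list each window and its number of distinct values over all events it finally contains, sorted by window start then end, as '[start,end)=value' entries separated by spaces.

[0,4)=2 [4,8)=2 [8,12)=2 [12,16)=2 [16,20)=2

i=0 t=0 v=6: → [0,4); WM=−∞
i=1 t=3 v=3: → [0,4); WM=−∞
i=2 t=7 v=1: → [4,8); WM=7; [0,4) fires=2
i=3 t=7 v=9: → [4,8); WM=7
i=4 t=8 v=4: → [8,12); WM=7
i=5 t=10 v=9: → [8,12); WM=10; [4,8) fires=2
i=6 t=7 v=7: DROP (t<10-2); WM=10
i=7 t=11 v=4: → [8,12); WM=10
i=8 t=12 v=7: → [12,16); WM=12; [8,12) fires=2
i=9 t=13 v=2: → [12,16); WM=12
i=10 t=19 v=5: → [16,20); WM=12
i=11 t=16 v=4: → [16,20); WM=19; [12,16) fires=2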